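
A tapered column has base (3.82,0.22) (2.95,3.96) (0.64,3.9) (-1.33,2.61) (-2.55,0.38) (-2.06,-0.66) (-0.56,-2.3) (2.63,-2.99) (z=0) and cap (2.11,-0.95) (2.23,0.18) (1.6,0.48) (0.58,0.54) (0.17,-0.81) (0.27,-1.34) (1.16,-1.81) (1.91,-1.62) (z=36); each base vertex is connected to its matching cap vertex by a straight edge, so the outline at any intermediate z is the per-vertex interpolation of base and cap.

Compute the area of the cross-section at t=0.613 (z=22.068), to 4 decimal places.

Area at t=0.613: 11.0957

Cross-section at t=0.613: each vertex is (1-t)·p0[i] + t·p1[i].
  v1: (1-0.613)·(3.82,0.22) + 0.613·(2.11,-0.95) = (2.7718,-0.4972)
  v2: (1-0.613)·(2.95,3.96) + 0.613·(2.23,0.18) = (2.5086,1.6429)
  v3: (1-0.613)·(0.64,3.9) + 0.613·(1.6,0.48) = (1.2285,1.8035)
  v4: (1-0.613)·(-1.33,2.61) + 0.613·(0.58,0.54) = (-0.1592,1.3411)
  v5: (1-0.613)·(-2.55,0.38) + 0.613·(0.17,-0.81) = (-0.8826,-0.3495)
  v6: (1-0.613)·(-2.06,-0.66) + 0.613·(0.27,-1.34) = (-0.6317,-1.0768)
  v7: (1-0.613)·(-0.56,-2.3) + 0.613·(1.16,-1.81) = (0.4944,-1.9996)
  v8: (1-0.613)·(2.63,-2.99) + 0.613·(1.91,-1.62) = (2.1886,-2.1502)
Shoelace sum Σ(x_i·y_{i+1} − x_{i+1}·y_i):
  i=1: 2.7718·1.6429 − 2.5086·-0.4972 = +5.8010 (running +5.8010)
  i=2: 2.5086·1.8035 − 1.2285·1.6429 = +2.5062 (running +8.3072)
  i=3: 1.2285·1.3411 − -0.1592·1.8035 = +1.9346 (running +10.2417)
  i=4: -0.1592·-0.3495 − -0.8826·1.3411 = +1.2393 (running +11.4811)
  i=5: -0.8826·-1.0768 − -0.6317·-0.3495 = +0.7297 (running +12.2108)
  i=6: -0.6317·-1.9996 − 0.4944·-1.0768 = +1.7955 (running +14.0063)
  i=7: 0.4944·-2.1502 − 2.1886·-1.9996 = +3.3135 (running +17.3198)
  i=8: 2.1886·-0.4972 − 2.7718·-2.1502 = +4.8716 (running +22.1914)
Area = |Σ|/2 = |22.1914|/2 = 11.0957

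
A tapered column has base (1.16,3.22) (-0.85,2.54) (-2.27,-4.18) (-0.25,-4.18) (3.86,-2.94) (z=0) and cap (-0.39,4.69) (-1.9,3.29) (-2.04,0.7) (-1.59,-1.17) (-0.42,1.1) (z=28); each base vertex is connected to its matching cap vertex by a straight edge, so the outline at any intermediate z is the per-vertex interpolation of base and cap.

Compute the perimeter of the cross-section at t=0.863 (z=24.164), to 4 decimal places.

Perimeter at t=0.863: 13.5667

Cross-section at t=0.863: each vertex is (1-t)·p0[i] + t·p1[i].
  v1: (1-0.863)·(1.16,3.22) + 0.863·(-0.39,4.69) = (-0.1776,4.4886)
  v2: (1-0.863)·(-0.85,2.54) + 0.863·(-1.9,3.29) = (-1.7561,3.1873)
  v3: (1-0.863)·(-2.27,-4.18) + 0.863·(-2.04,0.7) = (-2.0715,0.0314)
  v4: (1-0.863)·(-0.25,-4.18) + 0.863·(-1.59,-1.17) = (-1.4064,-1.5824)
  v5: (1-0.863)·(3.86,-2.94) + 0.863·(-0.42,1.1) = (0.1664,0.5465)
Perimeter = Σ |v_{i+1} − v_i|:
  edge 1→2: √(-1.5785² + -1.3014²) = 2.0458 (running 2.0458)
  edge 2→3: √(-0.3154² + -3.1558²) = 3.1715 (running 5.2173)
  edge 3→4: √(0.6651² + -1.6138²) = 1.7455 (running 6.9628)
  edge 4→5: √(1.5728² + 2.1289²) = 2.6468 (running 9.6096)
  edge 5→1: √(-0.3440² + 3.9421²) = 3.9571 (running 13.5667)
Perimeter = 13.5667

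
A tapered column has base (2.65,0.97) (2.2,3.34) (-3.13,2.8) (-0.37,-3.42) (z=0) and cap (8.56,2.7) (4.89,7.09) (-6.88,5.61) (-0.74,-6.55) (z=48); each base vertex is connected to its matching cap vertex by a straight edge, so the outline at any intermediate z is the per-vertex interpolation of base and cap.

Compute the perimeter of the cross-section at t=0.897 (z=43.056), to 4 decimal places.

Perimeter at t=0.897: 41.7684

Cross-section at t=0.897: each vertex is (1-t)·p0[i] + t·p1[i].
  v1: (1-0.897)·(2.65,0.97) + 0.897·(8.56,2.7) = (7.9513,2.5218)
  v2: (1-0.897)·(2.2,3.34) + 0.897·(4.89,7.09) = (4.6129,6.7037)
  v3: (1-0.897)·(-3.13,2.8) + 0.897·(-6.88,5.61) = (-6.4938,5.3206)
  v4: (1-0.897)·(-0.37,-3.42) + 0.897·(-0.74,-6.55) = (-0.7019,-6.2276)
Perimeter = Σ |v_{i+1} − v_i|:
  edge 1→2: √(-3.3383² + 4.1819²) = 5.3510 (running 5.3510)
  edge 2→3: √(-11.1067² + -1.3832²) = 11.1925 (running 16.5435)
  edge 3→4: √(5.7919² + -11.5482²) = 12.9192 (running 29.4627)
  edge 4→1: √(8.6532² + 8.7494²) = 12.3057 (running 41.7684)
Perimeter = 41.7684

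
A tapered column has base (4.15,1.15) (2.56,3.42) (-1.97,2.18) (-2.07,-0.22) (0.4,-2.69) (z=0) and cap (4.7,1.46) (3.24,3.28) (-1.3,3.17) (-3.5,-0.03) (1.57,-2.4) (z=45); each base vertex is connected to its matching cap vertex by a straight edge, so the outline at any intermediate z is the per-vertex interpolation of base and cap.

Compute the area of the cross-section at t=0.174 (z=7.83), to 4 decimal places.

Area at t=0.174: 23.8769

Cross-section at t=0.174: each vertex is (1-t)·p0[i] + t·p1[i].
  v1: (1-0.174)·(4.15,1.15) + 0.174·(4.7,1.46) = (4.2457,1.2039)
  v2: (1-0.174)·(2.56,3.42) + 0.174·(3.24,3.28) = (2.6783,3.3956)
  v3: (1-0.174)·(-1.97,2.18) + 0.174·(-1.3,3.17) = (-1.8534,2.3523)
  v4: (1-0.174)·(-2.07,-0.22) + 0.174·(-3.5,-0.03) = (-2.3188,-0.1869)
  v5: (1-0.174)·(0.4,-2.69) + 0.174·(1.57,-2.4) = (0.6036,-2.6395)
Shoelace sum Σ(x_i·y_{i+1} − x_{i+1}·y_i):
  i=1: 4.2457·3.3956 − 2.6783·1.2039 = +11.1923 (running +11.1923)
  i=2: 2.6783·2.3523 − -1.8534·3.3956 = +12.5937 (running +23.7860)
  i=3: -1.8534·-0.1869 − -2.3188·2.3523 = +5.8009 (running +29.5869)
  i=4: -2.3188·-2.6395 − 0.6036·-0.1869 = +6.2335 (running +35.8204)
  i=5: 0.6036·1.2039 − 4.2457·-2.6395 = +11.9334 (running +47.7538)
Area = |Σ|/2 = |47.7538|/2 = 23.8769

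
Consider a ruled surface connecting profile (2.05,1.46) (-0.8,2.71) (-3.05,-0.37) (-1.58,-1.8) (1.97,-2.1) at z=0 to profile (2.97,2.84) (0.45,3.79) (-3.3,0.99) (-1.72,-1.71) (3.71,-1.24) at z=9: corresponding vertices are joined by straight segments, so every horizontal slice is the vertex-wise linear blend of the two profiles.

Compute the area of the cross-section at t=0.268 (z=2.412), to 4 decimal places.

Area at t=0.268: 19.3599

Cross-section at t=0.268: each vertex is (1-t)·p0[i] + t·p1[i].
  v1: (1-0.268)·(2.05,1.46) + 0.268·(2.97,2.84) = (2.2966,1.8298)
  v2: (1-0.268)·(-0.8,2.71) + 0.268·(0.45,3.79) = (-0.4650,2.9994)
  v3: (1-0.268)·(-3.05,-0.37) + 0.268·(-3.3,0.99) = (-3.1170,-0.0055)
  v4: (1-0.268)·(-1.58,-1.8) + 0.268·(-1.72,-1.71) = (-1.6175,-1.7759)
  v5: (1-0.268)·(1.97,-2.1) + 0.268·(3.71,-1.24) = (2.4363,-1.8695)
Shoelace sum Σ(x_i·y_{i+1} − x_{i+1}·y_i):
  i=1: 2.2966·2.9994 − -0.4650·1.8298 = +7.7393 (running +7.7393)
  i=2: -0.4650·-0.0055 − -3.1170·2.9994 = +9.3518 (running +17.0911)
  i=3: -3.1170·-1.7759 − -1.6175·-0.0055 = +5.5265 (running +22.6176)
  i=4: -1.6175·-1.8695 − 2.4363·-1.7759 = +7.3506 (running +29.9682)
  i=5: 2.4363·1.8298 − 2.2966·-1.8695 = +8.7515 (running +38.7197)
Area = |Σ|/2 = |38.7197|/2 = 19.3599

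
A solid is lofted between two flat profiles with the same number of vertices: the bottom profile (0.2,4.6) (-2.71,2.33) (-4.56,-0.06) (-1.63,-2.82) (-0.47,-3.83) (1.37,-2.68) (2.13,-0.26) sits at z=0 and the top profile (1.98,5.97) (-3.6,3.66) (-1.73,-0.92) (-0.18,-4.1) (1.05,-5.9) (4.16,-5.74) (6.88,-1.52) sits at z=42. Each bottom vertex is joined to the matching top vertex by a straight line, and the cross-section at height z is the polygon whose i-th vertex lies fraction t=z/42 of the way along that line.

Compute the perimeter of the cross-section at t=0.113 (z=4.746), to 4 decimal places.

Perimeter at t=0.113: 23.1589

Cross-section at t=0.113: each vertex is (1-t)·p0[i] + t·p1[i].
  v1: (1-0.113)·(0.2,4.6) + 0.113·(1.98,5.97) = (0.4011,4.7548)
  v2: (1-0.113)·(-2.71,2.33) + 0.113·(-3.6,3.66) = (-2.8106,2.4803)
  v3: (1-0.113)·(-4.56,-0.06) + 0.113·(-1.73,-0.92) = (-4.2402,-0.1572)
  v4: (1-0.113)·(-1.63,-2.82) + 0.113·(-0.18,-4.1) = (-1.4661,-2.9646)
  v5: (1-0.113)·(-0.47,-3.83) + 0.113·(1.05,-5.9) = (-0.2982,-4.0639)
  v6: (1-0.113)·(1.37,-2.68) + 0.113·(4.16,-5.74) = (1.6853,-3.0258)
  v7: (1-0.113)·(2.13,-0.26) + 0.113·(6.88,-1.52) = (2.6667,-0.4024)
Perimeter = Σ |v_{i+1} − v_i|:
  edge 1→2: √(-3.2117² + -2.2745²) = 3.9355 (running 3.9355)
  edge 2→3: √(-1.4296² + -2.6375²) = 3.0000 (running 6.9356)
  edge 3→4: √(2.7741² + -2.8075²) = 3.9468 (running 10.8824)
  edge 4→5: √(1.1679² + -1.0993²) = 1.6039 (running 12.4862)
  edge 5→6: √(1.9835² + 1.0381²) = 2.2388 (running 14.7250)
  edge 6→7: √(0.9815² + 2.6234²) = 2.8010 (running 17.5260)
  edge 7→1: √(-2.2656² + 5.1572²) = 5.6329 (running 23.1589)
Perimeter = 23.1589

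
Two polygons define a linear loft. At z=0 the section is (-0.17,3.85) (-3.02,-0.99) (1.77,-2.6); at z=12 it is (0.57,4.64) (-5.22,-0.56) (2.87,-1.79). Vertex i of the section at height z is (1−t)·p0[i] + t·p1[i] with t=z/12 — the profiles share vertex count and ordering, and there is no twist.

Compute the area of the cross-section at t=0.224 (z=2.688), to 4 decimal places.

Cross-section at t=0.224: each vertex is (1-t)·p0[i] + t·p1[i].
  v1: (1-0.224)·(-0.17,3.85) + 0.224·(0.57,4.64) = (-0.0042,4.0270)
  v2: (1-0.224)·(-3.02,-0.99) + 0.224·(-5.22,-0.56) = (-3.5128,-0.8937)
  v3: (1-0.224)·(1.77,-2.6) + 0.224·(2.87,-1.79) = (2.0164,-2.4186)
Shoelace sum Σ(x_i·y_{i+1} − x_{i+1}·y_i):
  i=1: -0.0042·-0.8937 − -3.5128·4.0270 = +14.1497 (running +14.1497)
  i=2: -3.5128·-2.4186 − 2.0164·-0.8937 = +10.2979 (running +24.4476)
  i=3: 2.0164·4.0270 − -0.0042·-2.4186 = +8.1097 (running +32.5573)
Area = |Σ|/2 = |32.5573|/2 = 16.2787

Area at t=0.224: 16.2787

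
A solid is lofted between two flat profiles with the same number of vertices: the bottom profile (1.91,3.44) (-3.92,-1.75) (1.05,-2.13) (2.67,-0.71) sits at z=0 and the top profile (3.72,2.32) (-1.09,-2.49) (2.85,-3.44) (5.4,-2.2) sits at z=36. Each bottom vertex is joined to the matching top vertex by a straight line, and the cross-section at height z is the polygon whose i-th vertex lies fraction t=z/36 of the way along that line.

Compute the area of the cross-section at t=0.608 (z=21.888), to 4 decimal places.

Cross-section at t=0.608: each vertex is (1-t)·p0[i] + t·p1[i].
  v1: (1-0.608)·(1.91,3.44) + 0.608·(3.72,2.32) = (3.0105,2.7590)
  v2: (1-0.608)·(-3.92,-1.75) + 0.608·(-1.09,-2.49) = (-2.1994,-2.1999)
  v3: (1-0.608)·(1.05,-2.13) + 0.608·(2.85,-3.44) = (2.1444,-2.9265)
  v4: (1-0.608)·(2.67,-0.71) + 0.608·(5.4,-2.2) = (4.3298,-1.6159)
Shoelace sum Σ(x_i·y_{i+1} − x_{i+1}·y_i):
  i=1: 3.0105·-2.1999 − -2.1994·2.7590 = -0.5547 (running -0.5547)
  i=2: -2.1994·-2.9265 − 2.1444·-2.1999 = +11.1539 (running +10.5992)
  i=3: 2.1444·-1.6159 − 4.3298·-2.9265 = +9.2060 (running +19.8052)
  i=4: 4.3298·2.7590 − 3.0105·-1.6159 = +16.8109 (running +36.6161)
Area = |Σ|/2 = |36.6161|/2 = 18.3081

Area at t=0.608: 18.3081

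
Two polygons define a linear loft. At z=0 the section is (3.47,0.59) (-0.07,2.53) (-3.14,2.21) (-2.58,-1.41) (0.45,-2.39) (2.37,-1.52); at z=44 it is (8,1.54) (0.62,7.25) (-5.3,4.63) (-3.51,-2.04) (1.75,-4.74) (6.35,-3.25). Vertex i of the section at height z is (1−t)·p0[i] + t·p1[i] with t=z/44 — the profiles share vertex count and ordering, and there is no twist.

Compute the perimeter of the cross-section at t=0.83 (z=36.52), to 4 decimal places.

Perimeter at t=0.83: 35.0668

Cross-section at t=0.83: each vertex is (1-t)·p0[i] + t·p1[i].
  v1: (1-0.83)·(3.47,0.59) + 0.83·(8,1.54) = (7.2299,1.3785)
  v2: (1-0.83)·(-0.07,2.53) + 0.83·(0.62,7.25) = (0.5027,6.4476)
  v3: (1-0.83)·(-3.14,2.21) + 0.83·(-5.3,4.63) = (-4.9328,4.2186)
  v4: (1-0.83)·(-2.58,-1.41) + 0.83·(-3.51,-2.04) = (-3.3519,-1.9329)
  v5: (1-0.83)·(0.45,-2.39) + 0.83·(1.75,-4.74) = (1.5290,-4.3405)
  v6: (1-0.83)·(2.37,-1.52) + 0.83·(6.35,-3.25) = (5.6734,-2.9559)
Perimeter = Σ |v_{i+1} − v_i|:
  edge 1→2: √(-6.7272² + 5.0691²) = 8.4232 (running 8.4232)
  edge 2→3: √(-5.4355² + -2.2290²) = 5.8748 (running 14.2980)
  edge 3→4: √(1.5809² + -6.1515²) = 6.3514 (running 20.6494)
  edge 4→5: √(4.8809² + -2.4076²) = 5.4424 (running 26.0918)
  edge 5→6: √(4.1444² + 1.3846²) = 4.3696 (running 30.4614)
  edge 6→1: √(1.5565² + 4.3344²) = 4.6054 (running 35.0668)
Perimeter = 35.0668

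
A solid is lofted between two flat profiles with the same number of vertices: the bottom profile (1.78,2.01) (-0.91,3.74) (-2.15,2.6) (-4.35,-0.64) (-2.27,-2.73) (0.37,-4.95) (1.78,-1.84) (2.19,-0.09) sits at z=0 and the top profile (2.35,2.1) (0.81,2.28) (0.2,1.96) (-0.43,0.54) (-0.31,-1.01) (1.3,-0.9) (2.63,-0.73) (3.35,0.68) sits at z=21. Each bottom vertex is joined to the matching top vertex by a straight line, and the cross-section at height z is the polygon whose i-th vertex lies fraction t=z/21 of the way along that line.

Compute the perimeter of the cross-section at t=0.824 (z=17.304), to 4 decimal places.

Cross-section at t=0.824: each vertex is (1-t)·p0[i] + t·p1[i].
  v1: (1-0.824)·(1.78,2.01) + 0.824·(2.35,2.1) = (2.2497,2.0842)
  v2: (1-0.824)·(-0.91,3.74) + 0.824·(0.81,2.28) = (0.5073,2.5370)
  v3: (1-0.824)·(-2.15,2.6) + 0.824·(0.2,1.96) = (-0.2136,2.0726)
  v4: (1-0.824)·(-4.35,-0.64) + 0.824·(-0.43,0.54) = (-1.1199,0.3323)
  v5: (1-0.824)·(-2.27,-2.73) + 0.824·(-0.31,-1.01) = (-0.6550,-1.3127)
  v6: (1-0.824)·(0.37,-4.95) + 0.824·(1.3,-0.9) = (1.1363,-1.6128)
  v7: (1-0.824)·(1.78,-1.84) + 0.824·(2.63,-0.73) = (2.4804,-0.9254)
  v8: (1-0.824)·(2.19,-0.09) + 0.824·(3.35,0.68) = (3.1458,0.5445)
Perimeter = Σ |v_{i+1} − v_i|:
  edge 1→2: √(-1.7424² + 0.4528²) = 1.8003 (running 1.8003)
  edge 2→3: √(-0.7209² + -0.4643²) = 0.8575 (running 2.6577)
  edge 3→4: √(-0.9063² + -1.7403²) = 1.9622 (running 4.6199)
  edge 4→5: √(0.4650² + -1.6450²) = 1.7095 (running 6.3294)
  edge 5→6: √(1.7913² + -0.3001²) = 1.8162 (running 8.1456)
  edge 6→7: √(1.3441² + 0.6874²) = 1.5097 (running 9.6553)
  edge 7→8: √(0.6654² + 1.4698²) = 1.6135 (running 11.2688)
  edge 8→1: √(-0.8962² + 1.5397²) = 1.7815 (running 13.0503)
Perimeter = 13.0503

Perimeter at t=0.824: 13.0503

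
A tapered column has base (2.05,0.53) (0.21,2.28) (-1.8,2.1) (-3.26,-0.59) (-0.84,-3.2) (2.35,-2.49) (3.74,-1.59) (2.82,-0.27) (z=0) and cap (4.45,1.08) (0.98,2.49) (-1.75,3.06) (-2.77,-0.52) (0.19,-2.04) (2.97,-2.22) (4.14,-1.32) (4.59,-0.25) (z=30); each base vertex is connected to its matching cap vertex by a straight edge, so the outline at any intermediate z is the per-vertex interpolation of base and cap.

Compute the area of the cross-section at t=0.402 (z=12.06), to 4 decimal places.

Area at t=0.402: 25.0988

Cross-section at t=0.402: each vertex is (1-t)·p0[i] + t·p1[i].
  v1: (1-0.402)·(2.05,0.53) + 0.402·(4.45,1.08) = (3.0148,0.7511)
  v2: (1-0.402)·(0.21,2.28) + 0.402·(0.98,2.49) = (0.5195,2.3644)
  v3: (1-0.402)·(-1.8,2.1) + 0.402·(-1.75,3.06) = (-1.7799,2.4859)
  v4: (1-0.402)·(-3.26,-0.59) + 0.402·(-2.77,-0.52) = (-3.0630,-0.5619)
  v5: (1-0.402)·(-0.84,-3.2) + 0.402·(0.19,-2.04) = (-0.4259,-2.7337)
  v6: (1-0.402)·(2.35,-2.49) + 0.402·(2.97,-2.22) = (2.5992,-2.3815)
  v7: (1-0.402)·(3.74,-1.59) + 0.402·(4.14,-1.32) = (3.9008,-1.4815)
  v8: (1-0.402)·(2.82,-0.27) + 0.402·(4.59,-0.25) = (3.5315,-0.2620)
Shoelace sum Σ(x_i·y_{i+1} − x_{i+1}·y_i):
  i=1: 3.0148·2.3644 − 0.5195·0.7511 = +6.7380 (running +6.7380)
  i=2: 0.5195·2.4859 − -1.7799·2.3644 = +5.5000 (running +12.2380)
  i=3: -1.7799·-0.5619 − -3.0630·2.4859 = +8.6145 (running +20.8525)
  i=4: -3.0630·-2.7337 − -0.4259·-0.5619 = +8.1340 (running +28.9865)
  i=5: -0.4259·-2.3815 − 2.5992·-2.7337 = +8.1198 (running +37.1063)
  i=6: 2.5992·-1.4815 − 3.9008·-2.3815 = +5.4389 (running +42.5452)
  i=7: 3.9008·-0.2620 − 3.5315·-1.4815 = +4.2100 (running +46.7552)
  i=8: 3.5315·0.7511 − 3.0148·-0.2620 = +3.4423 (running +50.1975)
Area = |Σ|/2 = |50.1975|/2 = 25.0988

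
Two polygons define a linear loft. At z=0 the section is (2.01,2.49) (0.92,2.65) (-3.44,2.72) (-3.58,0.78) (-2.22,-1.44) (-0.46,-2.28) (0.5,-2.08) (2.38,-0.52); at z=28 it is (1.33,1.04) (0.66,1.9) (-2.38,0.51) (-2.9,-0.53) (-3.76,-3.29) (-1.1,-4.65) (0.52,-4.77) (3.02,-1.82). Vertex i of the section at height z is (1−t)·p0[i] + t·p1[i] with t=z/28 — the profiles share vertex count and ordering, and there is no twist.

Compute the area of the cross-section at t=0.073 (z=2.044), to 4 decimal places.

Cross-section at t=0.073: each vertex is (1-t)·p0[i] + t·p1[i].
  v1: (1-0.073)·(2.01,2.49) + 0.073·(1.33,1.04) = (1.9604,2.3842)
  v2: (1-0.073)·(0.92,2.65) + 0.073·(0.66,1.9) = (0.9010,2.5953)
  v3: (1-0.073)·(-3.44,2.72) + 0.073·(-2.38,0.51) = (-3.3626,2.5587)
  v4: (1-0.073)·(-3.58,0.78) + 0.073·(-2.9,-0.53) = (-3.5304,0.6844)
  v5: (1-0.073)·(-2.22,-1.44) + 0.073·(-3.76,-3.29) = (-2.3324,-1.5751)
  v6: (1-0.073)·(-0.46,-2.28) + 0.073·(-1.1,-4.65) = (-0.5067,-2.4530)
  v7: (1-0.073)·(0.5,-2.08) + 0.073·(0.52,-4.77) = (0.5015,-2.2764)
  v8: (1-0.073)·(2.38,-0.52) + 0.073·(3.02,-1.82) = (2.4267,-0.6149)
Shoelace sum Σ(x_i·y_{i+1} − x_{i+1}·y_i):
  i=1: 1.9604·2.5953 − 0.9010·2.3842 = +2.9395 (running +2.9395)
  i=2: 0.9010·2.5587 − -3.3626·2.5953 = +11.0323 (running +13.9717)
  i=3: -3.3626·0.6844 − -3.5304·2.5587 = +6.7317 (running +20.7035)
  i=4: -3.5304·-1.5751 − -2.3324·0.6844 = +7.1567 (running +27.8602)
  i=5: -2.3324·-2.4530 − -0.5067·-1.5751 = +4.9233 (running +32.7835)
  i=6: -0.5067·-2.2764 − 0.5015·-2.4530 = +2.3836 (running +35.1671)
  i=7: 0.5015·-0.6149 − 2.4267·-2.2764 = +5.2158 (running +40.3829)
  i=8: 2.4267·2.3842 − 1.9604·-0.6149 = +6.9911 (running +47.3740)
Area = |Σ|/2 = |47.3740|/2 = 23.6870

Area at t=0.073: 23.6870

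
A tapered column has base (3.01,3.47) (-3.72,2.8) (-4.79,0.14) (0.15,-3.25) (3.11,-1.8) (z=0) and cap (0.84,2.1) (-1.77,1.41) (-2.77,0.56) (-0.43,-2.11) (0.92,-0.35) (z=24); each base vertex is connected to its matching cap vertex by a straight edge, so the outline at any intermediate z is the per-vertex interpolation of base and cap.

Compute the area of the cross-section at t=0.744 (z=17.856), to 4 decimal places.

Cross-section at t=0.744: each vertex is (1-t)·p0[i] + t·p1[i].
  v1: (1-0.744)·(3.01,3.47) + 0.744·(0.84,2.1) = (1.3955,2.4507)
  v2: (1-0.744)·(-3.72,2.8) + 0.744·(-1.77,1.41) = (-2.2692,1.7658)
  v3: (1-0.744)·(-4.79,0.14) + 0.744·(-2.77,0.56) = (-3.2871,0.4525)
  v4: (1-0.744)·(0.15,-3.25) + 0.744·(-0.43,-2.11) = (-0.2815,-2.4018)
  v5: (1-0.744)·(3.11,-1.8) + 0.744·(0.92,-0.35) = (1.4806,-0.7212)
Shoelace sum Σ(x_i·y_{i+1} − x_{i+1}·y_i):
  i=1: 1.3955·1.7658 − -2.2692·2.4507 = +8.0254 (running +8.0254)
  i=2: -2.2692·0.4525 − -3.2871·1.7658 = +4.7778 (running +12.8032)
  i=3: -3.2871·-2.4018 − -0.2815·0.4525 = +8.0225 (running +20.8257)
  i=4: -0.2815·-0.7212 − 1.4806·-2.4018 = +3.7593 (running +24.5850)
  i=5: 1.4806·2.4507 − 1.3955·-0.7212 = +4.6351 (running +29.2201)
Area = |Σ|/2 = |29.2201|/2 = 14.6100

Area at t=0.744: 14.6100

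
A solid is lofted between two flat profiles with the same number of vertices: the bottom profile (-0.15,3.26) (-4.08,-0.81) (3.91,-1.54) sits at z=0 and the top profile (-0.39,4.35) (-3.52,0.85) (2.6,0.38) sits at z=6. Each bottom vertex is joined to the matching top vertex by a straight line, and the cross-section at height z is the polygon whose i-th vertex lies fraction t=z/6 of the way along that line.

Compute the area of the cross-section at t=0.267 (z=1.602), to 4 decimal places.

Area at t=0.267: 15.9011

Cross-section at t=0.267: each vertex is (1-t)·p0[i] + t·p1[i].
  v1: (1-0.267)·(-0.15,3.26) + 0.267·(-0.39,4.35) = (-0.2141,3.5510)
  v2: (1-0.267)·(-4.08,-0.81) + 0.267·(-3.52,0.85) = (-3.9305,-0.3668)
  v3: (1-0.267)·(3.91,-1.54) + 0.267·(2.6,0.38) = (3.5602,-1.0274)
Shoelace sum Σ(x_i·y_{i+1} − x_{i+1}·y_i):
  i=1: -0.2141·-0.3668 − -3.9305·3.5510 = +14.0358 (running +14.0358)
  i=2: -3.9305·-1.0274 − 3.5602·-0.3668 = +5.3438 (running +19.3796)
  i=3: 3.5602·3.5510 − -0.2141·-1.0274 = +12.4225 (running +31.8022)
Area = |Σ|/2 = |31.8022|/2 = 15.9011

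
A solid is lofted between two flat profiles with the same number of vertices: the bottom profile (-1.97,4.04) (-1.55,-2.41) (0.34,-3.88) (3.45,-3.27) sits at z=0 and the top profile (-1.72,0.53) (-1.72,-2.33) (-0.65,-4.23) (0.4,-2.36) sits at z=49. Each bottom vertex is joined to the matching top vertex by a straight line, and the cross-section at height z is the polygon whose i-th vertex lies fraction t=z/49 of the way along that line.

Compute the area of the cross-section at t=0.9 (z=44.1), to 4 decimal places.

Area at t=0.9: 6.0440

Cross-section at t=0.9: each vertex is (1-t)·p0[i] + t·p1[i].
  v1: (1-0.9)·(-1.97,4.04) + 0.9·(-1.72,0.53) = (-1.7450,0.8810)
  v2: (1-0.9)·(-1.55,-2.41) + 0.9·(-1.72,-2.33) = (-1.7030,-2.3380)
  v3: (1-0.9)·(0.34,-3.88) + 0.9·(-0.65,-4.23) = (-0.5510,-4.1950)
  v4: (1-0.9)·(3.45,-3.27) + 0.9·(0.4,-2.36) = (0.7050,-2.4510)
Shoelace sum Σ(x_i·y_{i+1} − x_{i+1}·y_i):
  i=1: -1.7450·-2.3380 − -1.7030·0.8810 = +5.5802 (running +5.5802)
  i=2: -1.7030·-4.1950 − -0.5510·-2.3380 = +5.8558 (running +11.4360)
  i=3: -0.5510·-2.4510 − 0.7050·-4.1950 = +4.3080 (running +15.7440)
  i=4: 0.7050·0.8810 − -1.7450·-2.4510 = -3.6559 (running +12.0881)
Area = |Σ|/2 = |12.0881|/2 = 6.0440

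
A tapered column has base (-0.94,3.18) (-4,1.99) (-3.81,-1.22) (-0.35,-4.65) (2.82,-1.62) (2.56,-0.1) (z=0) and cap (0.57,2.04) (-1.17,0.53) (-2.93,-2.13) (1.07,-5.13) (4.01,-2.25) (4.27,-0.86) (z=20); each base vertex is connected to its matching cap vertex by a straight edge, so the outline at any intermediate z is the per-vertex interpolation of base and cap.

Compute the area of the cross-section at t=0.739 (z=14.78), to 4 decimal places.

Area at t=0.739: 29.9433

Cross-section at t=0.739: each vertex is (1-t)·p0[i] + t·p1[i].
  v1: (1-0.739)·(-0.94,3.18) + 0.739·(0.57,2.04) = (0.1759,2.3375)
  v2: (1-0.739)·(-4,1.99) + 0.739·(-1.17,0.53) = (-1.9086,0.9111)
  v3: (1-0.739)·(-3.81,-1.22) + 0.739·(-2.93,-2.13) = (-3.1597,-1.8925)
  v4: (1-0.739)·(-0.35,-4.65) + 0.739·(1.07,-5.13) = (0.6994,-5.0047)
  v5: (1-0.739)·(2.82,-1.62) + 0.739·(4.01,-2.25) = (3.6994,-2.0856)
  v6: (1-0.739)·(2.56,-0.1) + 0.739·(4.27,-0.86) = (3.8237,-0.6616)
Shoelace sum Σ(x_i·y_{i+1} − x_{i+1}·y_i):
  i=1: 0.1759·0.9111 − -1.9086·2.3375 = +4.6217 (running +4.6217)
  i=2: -1.9086·-1.8925 − -3.1597·0.9111 = +6.4907 (running +11.1125)
  i=3: -3.1597·-5.0047 − 0.6994·-1.8925 = +17.1369 (running +28.2493)
  i=4: 0.6994·-2.0856 − 3.6994·-5.0047 = +17.0559 (running +45.3053)
  i=5: 3.6994·-0.6616 − 3.8237·-2.0856 = +5.5269 (running +50.8322)
  i=6: 3.8237·2.3375 − 0.1759·-0.6616 = +9.0544 (running +59.8866)
Area = |Σ|/2 = |59.8866|/2 = 29.9433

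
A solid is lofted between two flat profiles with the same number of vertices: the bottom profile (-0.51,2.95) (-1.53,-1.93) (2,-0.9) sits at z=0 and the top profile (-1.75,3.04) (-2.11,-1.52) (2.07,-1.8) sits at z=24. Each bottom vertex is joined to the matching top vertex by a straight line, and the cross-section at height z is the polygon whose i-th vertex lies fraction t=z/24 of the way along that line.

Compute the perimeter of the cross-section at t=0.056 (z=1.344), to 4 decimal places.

Cross-section at t=0.056: each vertex is (1-t)·p0[i] + t·p1[i].
  v1: (1-0.056)·(-0.51,2.95) + 0.056·(-1.75,3.04) = (-0.5794,2.9550)
  v2: (1-0.056)·(-1.53,-1.93) + 0.056·(-2.11,-1.52) = (-1.5625,-1.9070)
  v3: (1-0.056)·(2,-0.9) + 0.056·(2.07,-1.8) = (2.0039,-0.9504)
Perimeter = Σ |v_{i+1} − v_i|:
  edge 1→2: √(-0.9830² + -4.8621²) = 4.9605 (running 4.9605)
  edge 2→3: √(3.5664² + 0.9566²) = 3.6925 (running 8.6529)
  edge 3→1: √(-2.5834² + 3.9054²) = 4.6825 (running 13.3355)
Perimeter = 13.3355

Perimeter at t=0.056: 13.3355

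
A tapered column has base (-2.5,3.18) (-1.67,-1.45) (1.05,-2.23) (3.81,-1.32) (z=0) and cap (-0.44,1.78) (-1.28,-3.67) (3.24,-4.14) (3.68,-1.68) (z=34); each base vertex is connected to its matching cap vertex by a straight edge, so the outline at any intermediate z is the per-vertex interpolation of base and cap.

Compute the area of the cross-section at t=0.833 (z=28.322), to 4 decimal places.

Area at t=0.833: 17.7956

Cross-section at t=0.833: each vertex is (1-t)·p0[i] + t·p1[i].
  v1: (1-0.833)·(-2.5,3.18) + 0.833·(-0.44,1.78) = (-0.7840,2.0138)
  v2: (1-0.833)·(-1.67,-1.45) + 0.833·(-1.28,-3.67) = (-1.3451,-3.2993)
  v3: (1-0.833)·(1.05,-2.23) + 0.833·(3.24,-4.14) = (2.8743,-3.8210)
  v4: (1-0.833)·(3.81,-1.32) + 0.833·(3.68,-1.68) = (3.7017,-1.6199)
Shoelace sum Σ(x_i·y_{i+1} − x_{i+1}·y_i):
  i=1: -0.7840·-3.2993 − -1.3451·2.0138 = +5.2955 (running +5.2955)
  i=2: -1.3451·-3.8210 − 2.8743·-3.2993 = +14.6227 (running +19.9183)
  i=3: 2.8743·-1.6199 − 3.7017·-3.8210 = +9.4884 (running +29.4066)
  i=4: 3.7017·2.0138 − -0.7840·-1.6199 = +6.1845 (running +35.5911)
Area = |Σ|/2 = |35.5911|/2 = 17.7956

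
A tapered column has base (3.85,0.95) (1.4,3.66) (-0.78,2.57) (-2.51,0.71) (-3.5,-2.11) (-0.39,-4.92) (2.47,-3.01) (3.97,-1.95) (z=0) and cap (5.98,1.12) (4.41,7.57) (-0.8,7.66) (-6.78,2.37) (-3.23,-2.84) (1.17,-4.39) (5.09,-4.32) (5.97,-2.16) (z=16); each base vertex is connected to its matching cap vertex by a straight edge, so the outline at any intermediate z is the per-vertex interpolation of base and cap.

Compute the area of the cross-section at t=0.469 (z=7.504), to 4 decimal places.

Area at t=0.469: 68.5685

Cross-section at t=0.469: each vertex is (1-t)·p0[i] + t·p1[i].
  v1: (1-0.469)·(3.85,0.95) + 0.469·(5.98,1.12) = (4.8490,1.0297)
  v2: (1-0.469)·(1.4,3.66) + 0.469·(4.41,7.57) = (2.8117,5.4938)
  v3: (1-0.469)·(-0.78,2.57) + 0.469·(-0.8,7.66) = (-0.7894,4.9572)
  v4: (1-0.469)·(-2.51,0.71) + 0.469·(-6.78,2.37) = (-4.5126,1.4885)
  v5: (1-0.469)·(-3.5,-2.11) + 0.469·(-3.23,-2.84) = (-3.3734,-2.4524)
  v6: (1-0.469)·(-0.39,-4.92) + 0.469·(1.17,-4.39) = (0.3416,-4.6714)
  v7: (1-0.469)·(2.47,-3.01) + 0.469·(5.09,-4.32) = (3.6988,-3.6244)
  v8: (1-0.469)·(3.97,-1.95) + 0.469·(5.97,-2.16) = (4.9080,-2.0485)
Shoelace sum Σ(x_i·y_{i+1} − x_{i+1}·y_i):
  i=1: 4.8490·5.4938 − 2.8117·1.0297 = +23.7439 (running +23.7439)
  i=2: 2.8117·4.9572 − -0.7894·5.4938 = +18.2748 (running +42.0188)
  i=3: -0.7894·1.4885 − -4.5126·4.9572 = +21.1950 (running +63.2138)
  i=4: -4.5126·-2.4524 − -3.3734·1.4885 = +16.0880 (running +79.3018)
  i=5: -3.3734·-4.6714 − 0.3416·-2.4524 = +16.5963 (running +95.8981)
  i=6: 0.3416·-3.6244 − 3.6988·-4.6714 = +16.0404 (running +111.9385)
  i=7: 3.6988·-2.0485 − 4.9080·-3.6244 = +10.2116 (running +122.1501)
  i=8: 4.9080·1.0297 − 4.8490·-2.0485 = +14.9870 (running +137.1371)
Area = |Σ|/2 = |137.1371|/2 = 68.5685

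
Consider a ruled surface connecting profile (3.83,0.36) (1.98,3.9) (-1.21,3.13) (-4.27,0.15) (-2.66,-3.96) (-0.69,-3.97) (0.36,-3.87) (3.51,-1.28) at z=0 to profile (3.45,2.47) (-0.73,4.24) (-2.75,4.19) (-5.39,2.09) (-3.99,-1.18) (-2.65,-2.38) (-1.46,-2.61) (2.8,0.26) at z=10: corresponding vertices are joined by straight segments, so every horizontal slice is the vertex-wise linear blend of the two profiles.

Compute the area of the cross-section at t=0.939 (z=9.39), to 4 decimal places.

Area at t=0.939: 39.8399

Cross-section at t=0.939: each vertex is (1-t)·p0[i] + t·p1[i].
  v1: (1-0.939)·(3.83,0.36) + 0.939·(3.45,2.47) = (3.4732,2.3413)
  v2: (1-0.939)·(1.98,3.9) + 0.939·(-0.73,4.24) = (-0.5647,4.2193)
  v3: (1-0.939)·(-1.21,3.13) + 0.939·(-2.75,4.19) = (-2.6561,4.1253)
  v4: (1-0.939)·(-4.27,0.15) + 0.939·(-5.39,2.09) = (-5.3217,1.9717)
  v5: (1-0.939)·(-2.66,-3.96) + 0.939·(-3.99,-1.18) = (-3.9089,-1.3496)
  v6: (1-0.939)·(-0.69,-3.97) + 0.939·(-2.65,-2.38) = (-2.5304,-2.4770)
  v7: (1-0.939)·(0.36,-3.87) + 0.939·(-1.46,-2.61) = (-1.3490,-2.6869)
  v8: (1-0.939)·(3.51,-1.28) + 0.939·(2.8,0.26) = (2.8433,0.1661)
Shoelace sum Σ(x_i·y_{i+1} − x_{i+1}·y_i):
  i=1: 3.4732·4.2193 − -0.5647·2.3413 = +15.9764 (running +15.9764)
  i=2: -0.5647·4.1253 − -2.6561·4.2193 = +8.8771 (running +24.8534)
  i=3: -2.6561·1.9717 − -5.3217·4.1253 = +16.7169 (running +41.5703)
  i=4: -5.3217·-1.3496 − -3.9089·1.9717 = +14.8890 (running +56.4593)
  i=5: -3.9089·-2.4770 − -2.5304·-1.3496 = +6.2672 (running +62.7265)
  i=6: -2.5304·-2.6869 − -1.3490·-2.4770 = +3.4575 (running +66.1840)
  i=7: -1.3490·0.1661 − 2.8433·-2.6869 = +7.4156 (running +73.5996)
  i=8: 2.8433·2.3413 − 3.4732·0.1661 = +6.0803 (running +79.6799)
Area = |Σ|/2 = |79.6799|/2 = 39.8399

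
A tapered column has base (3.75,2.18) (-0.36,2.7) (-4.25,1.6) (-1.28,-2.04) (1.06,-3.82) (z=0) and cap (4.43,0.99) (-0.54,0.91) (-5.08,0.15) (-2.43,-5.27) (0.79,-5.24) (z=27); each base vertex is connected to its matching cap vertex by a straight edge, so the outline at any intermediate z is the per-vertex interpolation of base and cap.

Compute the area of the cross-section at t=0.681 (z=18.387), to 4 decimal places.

Area at t=0.681: 35.1869

Cross-section at t=0.681: each vertex is (1-t)·p0[i] + t·p1[i].
  v1: (1-0.681)·(3.75,2.18) + 0.681·(4.43,0.99) = (4.2131,1.3696)
  v2: (1-0.681)·(-0.36,2.7) + 0.681·(-0.54,0.91) = (-0.4826,1.4810)
  v3: (1-0.681)·(-4.25,1.6) + 0.681·(-5.08,0.15) = (-4.8152,0.6125)
  v4: (1-0.681)·(-1.28,-2.04) + 0.681·(-2.43,-5.27) = (-2.0632,-4.2396)
  v5: (1-0.681)·(1.06,-3.82) + 0.681·(0.79,-5.24) = (0.8761,-4.7870)
Shoelace sum Σ(x_i·y_{i+1} − x_{i+1}·y_i):
  i=1: 4.2131·1.4810 − -0.4826·1.3696 = +6.9006 (running +6.9006)
  i=2: -0.4826·0.6125 − -4.8152·1.4810 = +6.8358 (running +13.7364)
  i=3: -4.8152·-4.2396 − -2.0632·0.6125 = +21.6786 (running +35.4149)
  i=4: -2.0632·-4.7870 − 0.8761·-4.2396 = +13.5908 (running +49.0057)
  i=5: 0.8761·1.3696 − 4.2131·-4.7870 = +21.3681 (running +70.3738)
Area = |Σ|/2 = |70.3738|/2 = 35.1869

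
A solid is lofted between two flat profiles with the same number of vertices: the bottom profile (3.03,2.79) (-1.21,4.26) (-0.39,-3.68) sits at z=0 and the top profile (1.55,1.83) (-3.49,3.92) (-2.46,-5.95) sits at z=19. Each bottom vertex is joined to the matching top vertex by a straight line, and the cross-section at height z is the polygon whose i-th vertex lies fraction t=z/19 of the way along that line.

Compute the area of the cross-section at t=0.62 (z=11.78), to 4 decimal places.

Area at t=0.62: 20.7544

Cross-section at t=0.62: each vertex is (1-t)·p0[i] + t·p1[i].
  v1: (1-0.62)·(3.03,2.79) + 0.62·(1.55,1.83) = (2.1124,2.1948)
  v2: (1-0.62)·(-1.21,4.26) + 0.62·(-3.49,3.92) = (-2.6236,4.0492)
  v3: (1-0.62)·(-0.39,-3.68) + 0.62·(-2.46,-5.95) = (-1.6734,-5.0874)
Shoelace sum Σ(x_i·y_{i+1} − x_{i+1}·y_i):
  i=1: 2.1124·4.0492 − -2.6236·2.1948 = +14.3118 (running +14.3118)
  i=2: -2.6236·-5.0874 − -1.6734·4.0492 = +20.1232 (running +34.4350)
  i=3: -1.6734·2.1948 − 2.1124·-5.0874 = +7.0738 (running +41.5089)
Area = |Σ|/2 = |41.5089|/2 = 20.7544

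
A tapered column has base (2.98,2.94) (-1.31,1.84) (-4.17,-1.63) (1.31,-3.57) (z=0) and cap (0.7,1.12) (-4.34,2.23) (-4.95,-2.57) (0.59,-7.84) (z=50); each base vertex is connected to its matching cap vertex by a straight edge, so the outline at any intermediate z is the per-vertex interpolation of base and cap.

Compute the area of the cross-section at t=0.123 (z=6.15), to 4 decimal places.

Cross-section at t=0.123: each vertex is (1-t)·p0[i] + t·p1[i].
  v1: (1-0.123)·(2.98,2.94) + 0.123·(0.7,1.12) = (2.6996,2.7161)
  v2: (1-0.123)·(-1.31,1.84) + 0.123·(-4.34,2.23) = (-1.6827,1.8880)
  v3: (1-0.123)·(-4.17,-1.63) + 0.123·(-4.95,-2.57) = (-4.2659,-1.7456)
  v4: (1-0.123)·(1.31,-3.57) + 0.123·(0.59,-7.84) = (1.2214,-4.0952)
Shoelace sum Σ(x_i·y_{i+1} − x_{i+1}·y_i):
  i=1: 2.6996·1.8880 − -1.6827·2.7161 = +9.6671 (running +9.6671)
  i=2: -1.6827·-1.7456 − -4.2659·1.8880 = +10.9913 (running +20.6584)
  i=3: -4.2659·-4.0952 − 1.2214·-1.7456 = +19.6021 (running +40.2605)
  i=4: 1.2214·2.7161 − 2.6996·-4.0952 = +14.3729 (running +54.6334)
Area = |Σ|/2 = |54.6334|/2 = 27.3167

Area at t=0.123: 27.3167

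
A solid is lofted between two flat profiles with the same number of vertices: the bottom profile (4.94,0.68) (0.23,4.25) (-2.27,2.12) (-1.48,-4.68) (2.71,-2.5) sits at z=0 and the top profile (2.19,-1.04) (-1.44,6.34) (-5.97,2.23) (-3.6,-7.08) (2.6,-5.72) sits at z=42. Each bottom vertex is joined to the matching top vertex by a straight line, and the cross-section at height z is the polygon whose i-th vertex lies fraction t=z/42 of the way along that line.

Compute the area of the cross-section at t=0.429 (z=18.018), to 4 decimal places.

Area at t=0.429: 52.1216

Cross-section at t=0.429: each vertex is (1-t)·p0[i] + t·p1[i].
  v1: (1-0.429)·(4.94,0.68) + 0.429·(2.19,-1.04) = (3.7602,-0.0579)
  v2: (1-0.429)·(0.23,4.25) + 0.429·(-1.44,6.34) = (-0.4864,5.1466)
  v3: (1-0.429)·(-2.27,2.12) + 0.429·(-5.97,2.23) = (-3.8573,2.1672)
  v4: (1-0.429)·(-1.48,-4.68) + 0.429·(-3.6,-7.08) = (-2.3895,-5.7096)
  v5: (1-0.429)·(2.71,-2.5) + 0.429·(2.6,-5.72) = (2.6628,-3.8814)
Shoelace sum Σ(x_i·y_{i+1} − x_{i+1}·y_i):
  i=1: 3.7602·5.1466 − -0.4864·-0.0579 = +19.3244 (running +19.3244)
  i=2: -0.4864·2.1672 − -3.8573·5.1466 = +18.7978 (running +38.1222)
  i=3: -3.8573·-5.7096 − -2.3895·2.1672 = +27.2021 (running +65.3243)
  i=4: -2.3895·-3.8814 − 2.6628·-5.7096 = +24.4781 (running +89.8024)
  i=5: 2.6628·-0.0579 − 3.7602·-3.8814 = +14.4408 (running +104.2432)
Area = |Σ|/2 = |104.2432|/2 = 52.1216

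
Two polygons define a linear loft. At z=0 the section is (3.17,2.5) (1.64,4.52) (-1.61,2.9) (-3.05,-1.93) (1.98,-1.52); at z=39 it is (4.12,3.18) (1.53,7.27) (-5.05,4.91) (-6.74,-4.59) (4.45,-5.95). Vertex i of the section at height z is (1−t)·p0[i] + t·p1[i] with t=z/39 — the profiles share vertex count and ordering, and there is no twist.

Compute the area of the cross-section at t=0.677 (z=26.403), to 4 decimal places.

Area at t=0.677: 78.2920

Cross-section at t=0.677: each vertex is (1-t)·p0[i] + t·p1[i].
  v1: (1-0.677)·(3.17,2.5) + 0.677·(4.12,3.18) = (3.8132,2.9604)
  v2: (1-0.677)·(1.64,4.52) + 0.677·(1.53,7.27) = (1.5655,6.3817)
  v3: (1-0.677)·(-1.61,2.9) + 0.677·(-5.05,4.91) = (-3.9389,4.2608)
  v4: (1-0.677)·(-3.05,-1.93) + 0.677·(-6.74,-4.59) = (-5.5481,-3.7308)
  v5: (1-0.677)·(1.98,-1.52) + 0.677·(4.45,-5.95) = (3.6522,-4.5191)
Shoelace sum Σ(x_i·y_{i+1} − x_{i+1}·y_i):
  i=1: 3.8132·6.3817 − 1.5655·2.9604 = +19.7000 (running +19.7000)
  i=2: 1.5655·4.2608 − -3.9389·6.3817 = +31.8073 (running +51.5073)
  i=3: -3.9389·-3.7308 − -5.5481·4.2608 = +38.3346 (running +89.8419)
  i=4: -5.5481·-4.5191 − 3.6522·-3.7308 = +38.6983 (running +128.5402)
  i=5: 3.6522·2.9604 − 3.8132·-4.5191 = +28.0438 (running +156.5840)
Area = |Σ|/2 = |156.5840|/2 = 78.2920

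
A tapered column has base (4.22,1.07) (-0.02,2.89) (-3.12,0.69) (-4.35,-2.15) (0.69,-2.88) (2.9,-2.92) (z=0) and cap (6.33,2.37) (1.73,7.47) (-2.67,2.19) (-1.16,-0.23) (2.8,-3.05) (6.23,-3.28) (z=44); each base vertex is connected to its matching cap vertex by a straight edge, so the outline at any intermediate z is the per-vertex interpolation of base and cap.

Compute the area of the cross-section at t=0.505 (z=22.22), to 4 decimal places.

Area at t=0.505: 46.1666

Cross-section at t=0.505: each vertex is (1-t)·p0[i] + t·p1[i].
  v1: (1-0.505)·(4.22,1.07) + 0.505·(6.33,2.37) = (5.2855,1.7265)
  v2: (1-0.505)·(-0.02,2.89) + 0.505·(1.73,7.47) = (0.8638,5.2029)
  v3: (1-0.505)·(-3.12,0.69) + 0.505·(-2.67,2.19) = (-2.8927,1.4475)
  v4: (1-0.505)·(-4.35,-2.15) + 0.505·(-1.16,-0.23) = (-2.7390,-1.1804)
  v5: (1-0.505)·(0.69,-2.88) + 0.505·(2.8,-3.05) = (1.7555,-2.9658)
  v6: (1-0.505)·(2.9,-2.92) + 0.505·(6.23,-3.28) = (4.5817,-3.1018)
Shoelace sum Σ(x_i·y_{i+1} − x_{i+1}·y_i):
  i=1: 5.2855·5.2029 − 0.8638·1.7265 = +26.0089 (running +26.0089)
  i=2: 0.8638·1.4475 − -2.8927·5.2029 = +16.3010 (running +42.3099)
  i=3: -2.8927·-1.1804 − -2.7390·1.4475 = +7.3794 (running +49.6893)
  i=4: -2.7390·-2.9658 − 1.7555·-1.1804 = +10.1959 (running +59.8851)
  i=5: 1.7555·-3.1018 − 4.5817·-2.9658 = +8.1431 (running +68.0283)
  i=6: 4.5817·1.7265 − 5.2855·-3.1018 = +24.3049 (running +92.3332)
Area = |Σ|/2 = |92.3332|/2 = 46.1666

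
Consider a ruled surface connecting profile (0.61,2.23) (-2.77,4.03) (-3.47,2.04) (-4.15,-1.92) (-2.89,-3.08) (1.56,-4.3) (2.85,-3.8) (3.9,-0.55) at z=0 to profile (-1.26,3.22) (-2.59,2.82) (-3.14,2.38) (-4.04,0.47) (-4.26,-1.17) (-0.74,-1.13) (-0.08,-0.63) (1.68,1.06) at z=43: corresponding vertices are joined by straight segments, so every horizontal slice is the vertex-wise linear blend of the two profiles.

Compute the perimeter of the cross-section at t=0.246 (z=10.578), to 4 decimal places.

Cross-section at t=0.246: each vertex is (1-t)·p0[i] + t·p1[i].
  v1: (1-0.246)·(0.61,2.23) + 0.246·(-1.26,3.22) = (0.1500,2.4735)
  v2: (1-0.246)·(-2.77,4.03) + 0.246·(-2.59,2.82) = (-2.7257,3.7323)
  v3: (1-0.246)·(-3.47,2.04) + 0.246·(-3.14,2.38) = (-3.3888,2.1236)
  v4: (1-0.246)·(-4.15,-1.92) + 0.246·(-4.04,0.47) = (-4.1229,-1.3321)
  v5: (1-0.246)·(-2.89,-3.08) + 0.246·(-4.26,-1.17) = (-3.2270,-2.6101)
  v6: (1-0.246)·(1.56,-4.3) + 0.246·(-0.74,-1.13) = (0.9942,-3.5202)
  v7: (1-0.246)·(2.85,-3.8) + 0.246·(-0.08,-0.63) = (2.1292,-3.0202)
  v8: (1-0.246)·(3.9,-0.55) + 0.246·(1.68,1.06) = (3.3539,-0.1539)
Perimeter = Σ |v_{i+1} − v_i|:
  edge 1→2: √(-2.8757² + 1.2588²) = 3.1391 (running 3.1391)
  edge 2→3: √(-0.6631² + -1.6087²) = 1.7400 (running 4.8791)
  edge 3→4: √(-0.7341² + -3.4557²) = 3.5328 (running 8.4120)
  edge 4→5: √(0.8959² + -1.2781²) = 1.5608 (running 9.9728)
  edge 5→6: √(4.2212² + -0.9100²) = 4.3182 (running 14.2910)
  edge 6→7: √(1.1350² + 0.5000²) = 1.2403 (running 15.5313)
  edge 7→8: √(1.2247² + 2.8662²) = 3.1169 (running 18.6482)
  edge 8→1: √(-3.2039² + 2.6275²) = 4.1435 (running 22.7917)
Perimeter = 22.7917

Perimeter at t=0.246: 22.7917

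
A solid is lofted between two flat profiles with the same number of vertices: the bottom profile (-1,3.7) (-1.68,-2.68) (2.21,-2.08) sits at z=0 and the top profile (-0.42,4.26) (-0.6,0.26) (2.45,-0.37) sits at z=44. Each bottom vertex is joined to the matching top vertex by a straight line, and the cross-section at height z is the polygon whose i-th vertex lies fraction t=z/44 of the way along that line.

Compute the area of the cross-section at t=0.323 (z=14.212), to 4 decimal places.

Area at t=0.323: 10.1001

Cross-section at t=0.323: each vertex is (1-t)·p0[i] + t·p1[i].
  v1: (1-0.323)·(-1,3.7) + 0.323·(-0.42,4.26) = (-0.8127,3.8809)
  v2: (1-0.323)·(-1.68,-2.68) + 0.323·(-0.6,0.26) = (-1.3312,-1.7304)
  v3: (1-0.323)·(2.21,-2.08) + 0.323·(2.45,-0.37) = (2.2875,-1.5277)
Shoelace sum Σ(x_i·y_{i+1} − x_{i+1}·y_i):
  i=1: -0.8127·-1.7304 − -1.3312·3.8809 = +6.5723 (running +6.5723)
  i=2: -1.3312·-1.5277 − 2.2875·-1.7304 = +5.9919 (running +12.5641)
  i=3: 2.2875·3.8809 − -0.8127·-1.5277 = +7.6361 (running +20.2002)
Area = |Σ|/2 = |20.2002|/2 = 10.1001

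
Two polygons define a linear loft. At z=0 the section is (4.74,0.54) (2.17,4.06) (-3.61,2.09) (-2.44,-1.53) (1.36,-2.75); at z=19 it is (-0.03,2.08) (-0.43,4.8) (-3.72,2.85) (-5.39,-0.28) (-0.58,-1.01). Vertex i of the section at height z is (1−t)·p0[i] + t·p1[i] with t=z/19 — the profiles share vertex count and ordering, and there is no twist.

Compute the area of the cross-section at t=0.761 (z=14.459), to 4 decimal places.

Cross-section at t=0.761: each vertex is (1-t)·p0[i] + t·p1[i].
  v1: (1-0.761)·(4.74,0.54) + 0.761·(-0.03,2.08) = (1.1100,1.7119)
  v2: (1-0.761)·(2.17,4.06) + 0.761·(-0.43,4.8) = (0.1914,4.6231)
  v3: (1-0.761)·(-3.61,2.09) + 0.761·(-3.72,2.85) = (-3.6937,2.6684)
  v4: (1-0.761)·(-2.44,-1.53) + 0.761·(-5.39,-0.28) = (-4.6849,-0.5787)
  v5: (1-0.761)·(1.36,-2.75) + 0.761·(-0.58,-1.01) = (-0.1163,-1.4259)
Shoelace sum Σ(x_i·y_{i+1} − x_{i+1}·y_i):
  i=1: 1.1100·4.6231 − 0.1914·1.7119 = +4.8042 (running +4.8042)
  i=2: 0.1914·2.6684 − -3.6937·4.6231 = +17.5873 (running +22.3914)
  i=3: -3.6937·-0.5787 − -4.6849·2.6684 = +14.6389 (running +37.0303)
  i=4: -4.6849·-1.4259 − -0.1163·-0.5787 = +6.6128 (running +43.6430)
  i=5: -0.1163·1.7119 − 1.1100·-1.4259 = +1.3836 (running +45.0266)
Area = |Σ|/2 = |45.0266|/2 = 22.5133

Area at t=0.761: 22.5133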